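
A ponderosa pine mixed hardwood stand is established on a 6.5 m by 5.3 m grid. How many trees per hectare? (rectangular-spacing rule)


Formula: TPH = 10000 m^2/ha / (spacing_x * spacing_y)
Area per tree = 6.5 m * 5.3 m = 34.45 m^2
TPH = 10000 / 34.45 = 290 trees/ha

290


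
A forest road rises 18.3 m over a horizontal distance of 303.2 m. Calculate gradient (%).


Formula: Gradient = rise / run * 100
Gradient = 18.3 / 303.2 * 100 = 6.0%

6.0


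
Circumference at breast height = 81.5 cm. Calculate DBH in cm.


Formula: DBH = C / pi
DBH = 81.5 / pi
pi = 3.14159...
DBH = 25.9 cm

25.9


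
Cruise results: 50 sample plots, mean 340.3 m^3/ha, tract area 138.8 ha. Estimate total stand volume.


Formula: Total Volume = Mean Volume per ha * Total Area
Total Volume = 340.3 m^3/ha * 138.8 ha
Total Volume = 47234 m^3

47234


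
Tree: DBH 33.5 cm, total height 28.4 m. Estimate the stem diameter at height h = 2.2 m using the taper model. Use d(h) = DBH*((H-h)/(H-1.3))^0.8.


Taper: d(h) = DBH * ((H - h) / (H - 1.3))^0.8
Numerator = H - h = 28.4 - 2.2 = 26.2 m
Denominator = H - 1.3 = 28.4 - 1.3 = 27.1 m
Ratio = 26.2 / 27.1 = 0.96679
d = 33.5 * 0.96679^0.8 = 32.6 cm

32.6


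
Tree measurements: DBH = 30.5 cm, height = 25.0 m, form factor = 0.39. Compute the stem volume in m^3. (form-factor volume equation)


Formula: V = pi * (DBH/200)^2 * H * ff
Radius = DBH/200 = 30.5/200 = 0.1525 m
Radius^2 = 0.1525^2 = 0.02325625 m^2
V = pi * 0.02325625 * 25.0 * 0.39
V = 0.712 m^3

0.712


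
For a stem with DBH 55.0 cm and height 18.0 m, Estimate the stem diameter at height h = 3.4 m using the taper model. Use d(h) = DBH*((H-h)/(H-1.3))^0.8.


Taper: d(h) = DBH * ((H - h) / (H - 1.3))^0.8
Numerator = H - h = 18.0 - 3.4 = 14.6 m
Denominator = H - 1.3 = 18.0 - 1.3 = 16.7 m
Ratio = 14.6 / 16.7 = 0.87425
d = 55.0 * 0.87425^0.8 = 49.4 cm

49.4


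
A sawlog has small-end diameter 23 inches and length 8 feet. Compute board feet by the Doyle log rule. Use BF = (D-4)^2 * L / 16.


Doyle: BF = (D - 4)^2 * L / 16
Adjusted diameter = 23 - 4 = 19 in
(D-4)^2 = 19^2 = 361
BF = 361 * 8 / 16 = 181 BF

181


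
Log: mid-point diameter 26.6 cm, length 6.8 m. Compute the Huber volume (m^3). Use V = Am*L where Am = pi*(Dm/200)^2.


Huber: V = Am * L,  Am = pi*(Dm/200)^2
Am = pi*(26.6/200)^2 = 0.055572 m^2
V = 0.055572*6.8 = 0.3779 m^3

0.3779


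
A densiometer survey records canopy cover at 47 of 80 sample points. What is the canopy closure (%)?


Formula: Canopy closure = covered points / total points * 100
Closure = 47 / 80 * 100
Closure = 0.5875 * 100 = 58.8%

58.8


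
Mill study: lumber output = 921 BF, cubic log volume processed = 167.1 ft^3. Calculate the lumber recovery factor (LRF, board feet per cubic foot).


Formula: LRF = Lumber Output (BF) / Log Input (ft^3)
LRF = 921 BF / 167.1 ft^3
LRF = 5.51 BF/ft^3

5.51


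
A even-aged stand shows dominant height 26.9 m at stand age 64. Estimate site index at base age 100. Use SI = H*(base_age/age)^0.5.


Formula: SI = H_dom * (base_age / age)^0.5
Age ratio = 100 / 64 = 1.5625
sqrt(age_ratio) = 1.25
SI = 26.9 * 1.25 = 33.6 m

33.6


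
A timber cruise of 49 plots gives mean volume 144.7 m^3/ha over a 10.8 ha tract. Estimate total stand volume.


Formula: Total Volume = Mean Volume per ha * Total Area
Total Volume = 144.7 m^3/ha * 10.8 ha
Total Volume = 1563 m^3

1563


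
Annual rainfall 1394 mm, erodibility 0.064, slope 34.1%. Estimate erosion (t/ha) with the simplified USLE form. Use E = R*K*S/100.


Formula: E = R * K * S / 100  (simplified USLE)
R * K = 1394 * 0.064 = 89.216
E = 89.216 * 34.1 / 100 = 30.42 t/ha

30.42


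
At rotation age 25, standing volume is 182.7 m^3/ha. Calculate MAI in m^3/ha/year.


Formula: MAI = Total Volume / Stand Age
MAI = 182.7 m^3/ha / 25 years
MAI = 7.31 m^3/ha/year

7.31


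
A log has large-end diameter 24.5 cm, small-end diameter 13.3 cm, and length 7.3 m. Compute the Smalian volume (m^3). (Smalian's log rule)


Smalian: V = (A1 + A2)/2 * L,  A = pi*(D/200)^2
A1 = pi*(24.5/200)^2 = 0.047144 m^2
A2 = pi*(13.3/200)^2 = 0.013893 m^2
V = (0.047144+0.013893)/2*7.3 = 0.2228 m^3

0.2228


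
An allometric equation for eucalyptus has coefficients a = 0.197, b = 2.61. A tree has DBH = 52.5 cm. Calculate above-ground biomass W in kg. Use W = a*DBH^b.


Formula: W = a * DBH^b  (allometric power law)
DBH^b = 52.5^2.61 = 30875.6267
W = 0.197 * 30875.6267 = 6082.5 kg

6082.5


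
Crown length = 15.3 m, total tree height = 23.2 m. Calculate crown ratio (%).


Formula: Crown Ratio = (Crown Length / Total Height) * 100
CR = (15.3 m / 23.2 m) * 100
CR = 0.6595 * 100 = 65.9%

65.9


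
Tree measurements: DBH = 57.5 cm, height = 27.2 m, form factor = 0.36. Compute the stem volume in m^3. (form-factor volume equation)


Formula: V = pi * (DBH/200)^2 * H * ff
Radius = DBH/200 = 57.5/200 = 0.2875 m
Radius^2 = 0.2875^2 = 0.08265625 m^2
V = pi * 0.08265625 * 27.2 * 0.36
V = 2.543 m^3

2.543


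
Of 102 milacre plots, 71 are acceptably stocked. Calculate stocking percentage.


Formula: Stocking % = stocked plots / total plots * 100
Stocking = 71 / 102 * 100
Stocking = 0.6961 * 100 = 69.6%

69.6


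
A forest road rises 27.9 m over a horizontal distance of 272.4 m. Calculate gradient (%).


Formula: Gradient = rise / run * 100
Gradient = 27.9 / 272.4 * 100 = 10.2%

10.2


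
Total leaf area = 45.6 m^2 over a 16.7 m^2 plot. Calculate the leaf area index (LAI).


Formula: LAI = total leaf area / ground area  (dimensionless)
LAI = 45.6 m^2 / 16.7 m^2
LAI = 2.73

2.73


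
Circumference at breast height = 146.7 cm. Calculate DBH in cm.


Formula: DBH = C / pi
DBH = 146.7 / pi
pi = 3.14159...
DBH = 46.7 cm

46.7


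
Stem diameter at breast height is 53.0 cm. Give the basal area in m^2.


Formula: BA = pi * (DBH/2)^2 / 10000  (cm^2 to m^2)
Radius = DBH/2 = 53.0/2 = 26.5 cm
BA = pi * 26.5^2 / 10000
   = 2206.1834 cm^2 / 10000
   = 0.2206 m^2

0.2206


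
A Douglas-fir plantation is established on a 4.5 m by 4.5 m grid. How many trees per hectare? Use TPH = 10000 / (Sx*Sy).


Formula: TPH = 10000 m^2/ha / (spacing_x * spacing_y)
Area per tree = 4.5 m * 4.5 m = 20.25 m^2
TPH = 10000 / 20.25 = 494 trees/ha

494


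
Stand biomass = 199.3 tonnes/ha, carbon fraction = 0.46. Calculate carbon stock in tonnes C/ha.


Formula: Carbon Stock = Biomass * Carbon Fraction
C = 199.3 t/ha * 0.46
C = 91.7 t C/ha

91.7


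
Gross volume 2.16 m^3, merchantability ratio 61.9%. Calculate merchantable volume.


Formula: MV = V_total * (merchantable_pct / 100)
Merchantable fraction = 61.9% / 100 = 0.619
MV = 2.16 m^3 * 0.619 = 1.337 m^3

1.337


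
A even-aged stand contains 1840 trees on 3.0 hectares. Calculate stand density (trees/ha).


Formula: Stand Density = N_trees / Area_ha
Density = 1840 trees / 3.0 ha
Density = 613 trees/ha

613


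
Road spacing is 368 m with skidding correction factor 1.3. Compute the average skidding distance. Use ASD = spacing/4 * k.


Formula: ASD = (spacing / 4) * correction
Uncorrected distance = spacing / 4 = 368 / 4 = 92 m
ASD = 92 * 1.3 = 120 m

120


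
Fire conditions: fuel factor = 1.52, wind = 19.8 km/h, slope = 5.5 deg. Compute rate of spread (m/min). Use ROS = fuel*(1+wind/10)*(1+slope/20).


Formula: ROS = fuel * (1 + wind/10) * (1 + slope/20)
Wind factor = 1 + 19.8/10 = 2.98
Slope factor = 1 + 5.5/20 = 1.275
ROS = 1.52 * 2.98 * 1.275 = 5.78 m/min

5.78


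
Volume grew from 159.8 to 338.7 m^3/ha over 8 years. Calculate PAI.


Formula: PAI = (V_T2 - V_T1) / (T2 - T1)
Volume increment = 338.7 - 159.8 = 178.9 m^3/ha
PAI = 178.9 / 8 = 22.36 m^3/ha/year

22.36


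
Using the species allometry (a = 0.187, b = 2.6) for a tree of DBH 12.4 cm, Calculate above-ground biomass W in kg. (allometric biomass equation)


Formula: W = a * DBH^b  (allometric power law)
DBH^b = 12.4^2.6 = 696.4603
W = 0.187 * 696.4603 = 130.2 kg

130.2


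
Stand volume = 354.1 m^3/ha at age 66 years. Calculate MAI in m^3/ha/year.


Formula: MAI = Total Volume / Stand Age
MAI = 354.1 m^3/ha / 66 years
MAI = 5.37 m^3/ha/year

5.37


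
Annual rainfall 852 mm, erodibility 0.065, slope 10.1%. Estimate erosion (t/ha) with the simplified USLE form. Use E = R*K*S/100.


Formula: E = R * K * S / 100  (simplified USLE)
R * K = 852 * 0.065 = 55.38
E = 55.38 * 10.1 / 100 = 5.59 t/ha

5.59


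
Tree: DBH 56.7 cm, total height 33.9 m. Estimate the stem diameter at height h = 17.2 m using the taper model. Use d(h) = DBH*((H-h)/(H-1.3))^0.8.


Taper: d(h) = DBH * ((H - h) / (H - 1.3))^0.8
Numerator = H - h = 33.9 - 17.2 = 16.7 m
Denominator = H - 1.3 = 33.9 - 1.3 = 32.6 m
Ratio = 16.7 / 32.6 = 0.51227
d = 56.7 * 0.51227^0.8 = 33.2 cm

33.2


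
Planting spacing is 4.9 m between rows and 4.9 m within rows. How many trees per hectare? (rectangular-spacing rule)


Formula: TPH = 10000 m^2/ha / (spacing_x * spacing_y)
Area per tree = 4.9 m * 4.9 m = 24.01 m^2
TPH = 10000 / 24.01 = 416 trees/ha

416


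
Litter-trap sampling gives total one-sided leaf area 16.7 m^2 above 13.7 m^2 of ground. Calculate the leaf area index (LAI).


Formula: LAI = total leaf area / ground area  (dimensionless)
LAI = 16.7 m^2 / 13.7 m^2
LAI = 1.22

1.22


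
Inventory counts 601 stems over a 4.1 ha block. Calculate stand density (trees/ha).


Formula: Stand Density = N_trees / Area_ha
Density = 601 trees / 4.1 ha
Density = 147 trees/ha

147


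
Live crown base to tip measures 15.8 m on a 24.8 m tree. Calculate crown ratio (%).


Formula: Crown Ratio = (Crown Length / Total Height) * 100
CR = (15.8 m / 24.8 m) * 100
CR = 0.6371 * 100 = 63.7%

63.7


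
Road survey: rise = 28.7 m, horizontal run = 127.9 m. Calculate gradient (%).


Formula: Gradient = rise / run * 100
Gradient = 28.7 / 127.9 * 100 = 22.4%

22.4


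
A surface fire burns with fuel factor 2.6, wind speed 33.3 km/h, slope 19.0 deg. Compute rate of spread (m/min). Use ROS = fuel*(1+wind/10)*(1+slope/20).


Formula: ROS = fuel * (1 + wind/10) * (1 + slope/20)
Wind factor = 1 + 33.3/10 = 4.33
Slope factor = 1 + 19.0/20 = 1.95
ROS = 2.6 * 4.33 * 1.95 = 21.95 m/min

21.95


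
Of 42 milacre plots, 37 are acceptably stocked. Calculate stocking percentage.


Formula: Stocking % = stocked plots / total plots * 100
Stocking = 37 / 42 * 100
Stocking = 0.881 * 100 = 88.1%

88.1


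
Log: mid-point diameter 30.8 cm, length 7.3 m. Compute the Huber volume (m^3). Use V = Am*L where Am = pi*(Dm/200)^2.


Huber: V = Am * L,  Am = pi*(Dm/200)^2
Am = pi*(30.8/200)^2 = 0.074506 m^2
V = 0.074506*7.3 = 0.5439 m^3

0.5439


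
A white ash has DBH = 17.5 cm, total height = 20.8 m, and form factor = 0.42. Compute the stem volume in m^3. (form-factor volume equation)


Formula: V = pi * (DBH/200)^2 * H * ff
Radius = DBH/200 = 17.5/200 = 0.0875 m
Radius^2 = 0.0875^2 = 0.00765625 m^2
V = pi * 0.00765625 * 20.8 * 0.42
V = 0.21 m^3

0.21


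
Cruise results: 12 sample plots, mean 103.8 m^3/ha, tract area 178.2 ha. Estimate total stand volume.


Formula: Total Volume = Mean Volume per ha * Total Area
Total Volume = 103.8 m^3/ha * 178.2 ha
Total Volume = 18497 m^3

18497


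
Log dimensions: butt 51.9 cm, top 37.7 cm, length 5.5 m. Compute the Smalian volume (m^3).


Smalian: V = (A1 + A2)/2 * L,  A = pi*(D/200)^2
A1 = pi*(51.9/200)^2 = 0.211556 m^2
A2 = pi*(37.7/200)^2 = 0.111628 m^2
V = (0.211556+0.111628)/2*5.5 = 0.8888 m^3

0.8888


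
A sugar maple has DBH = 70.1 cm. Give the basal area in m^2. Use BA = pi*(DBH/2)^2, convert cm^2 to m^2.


Formula: BA = pi * (DBH/2)^2 / 10000  (cm^2 to m^2)
Radius = DBH/2 = 70.1/2 = 35.05 cm
BA = pi * 35.05^2 / 10000
   = 3859.4544 cm^2 / 10000
   = 0.3859 m^2

0.3859


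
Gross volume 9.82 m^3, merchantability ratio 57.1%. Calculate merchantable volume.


Formula: MV = V_total * (merchantable_pct / 100)
Merchantable fraction = 57.1% / 100 = 0.571
MV = 9.82 m^3 * 0.571 = 5.607 m^3

5.607


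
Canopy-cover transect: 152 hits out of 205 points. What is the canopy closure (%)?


Formula: Canopy closure = covered points / total points * 100
Closure = 152 / 205 * 100
Closure = 0.7415 * 100 = 74.1%

74.1


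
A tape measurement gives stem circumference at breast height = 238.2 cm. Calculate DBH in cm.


Formula: DBH = C / pi
DBH = 238.2 / pi
pi = 3.14159...
DBH = 75.8 cm

75.8


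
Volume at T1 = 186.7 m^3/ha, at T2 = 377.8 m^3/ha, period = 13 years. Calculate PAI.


Formula: PAI = (V_T2 - V_T1) / (T2 - T1)
Volume increment = 377.8 - 186.7 = 191.1 m^3/ha
PAI = 191.1 / 13 = 14.7 m^3/ha/year

14.7


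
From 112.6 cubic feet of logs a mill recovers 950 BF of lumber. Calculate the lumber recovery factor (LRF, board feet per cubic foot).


Formula: LRF = Lumber Output (BF) / Log Input (ft^3)
LRF = 950 BF / 112.6 ft^3
LRF = 8.44 BF/ft^3

8.44


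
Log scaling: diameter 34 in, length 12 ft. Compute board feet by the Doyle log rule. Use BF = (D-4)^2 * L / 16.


Doyle: BF = (D - 4)^2 * L / 16
Adjusted diameter = 34 - 4 = 30 in
(D-4)^2 = 30^2 = 900
BF = 900 * 12 / 16 = 675 BF

675


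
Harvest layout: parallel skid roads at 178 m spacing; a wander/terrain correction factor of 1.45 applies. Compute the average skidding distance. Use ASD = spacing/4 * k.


Formula: ASD = (spacing / 4) * correction
Uncorrected distance = spacing / 4 = 178 / 4 = 44.5 m
ASD = 44.5 * 1.45 = 65 m

65


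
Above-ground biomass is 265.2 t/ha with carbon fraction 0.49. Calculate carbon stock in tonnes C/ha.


Formula: Carbon Stock = Biomass * Carbon Fraction
C = 265.2 t/ha * 0.49
C = 129.9 t C/ha

129.9


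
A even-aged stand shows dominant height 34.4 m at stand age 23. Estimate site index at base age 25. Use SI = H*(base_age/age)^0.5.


Formula: SI = H_dom * (base_age / age)^0.5
Age ratio = 25 / 23 = 1.08696
sqrt(age_ratio) = 1.04257
SI = 34.4 * 1.04257 = 35.9 m

35.9


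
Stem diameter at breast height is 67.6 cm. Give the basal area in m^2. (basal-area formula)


Formula: BA = pi * (DBH/2)^2 / 10000  (cm^2 to m^2)
Radius = DBH/2 = 67.6/2 = 33.8 cm
BA = pi * 33.8^2 / 10000
   = 3589.0811 cm^2 / 10000
   = 0.3589 m^2

0.3589


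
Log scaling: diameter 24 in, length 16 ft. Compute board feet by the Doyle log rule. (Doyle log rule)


Doyle: BF = (D - 4)^2 * L / 16
Adjusted diameter = 24 - 4 = 20 in
(D-4)^2 = 20^2 = 400
BF = 400 * 16 / 16 = 400 BF

400


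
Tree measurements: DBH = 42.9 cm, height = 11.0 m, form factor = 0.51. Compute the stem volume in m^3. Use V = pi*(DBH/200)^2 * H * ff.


Formula: V = pi * (DBH/200)^2 * H * ff
Radius = DBH/200 = 42.9/200 = 0.2145 m
Radius^2 = 0.2145^2 = 0.04601025 m^2
V = pi * 0.04601025 * 11.0 * 0.51
V = 0.811 m^3

0.811


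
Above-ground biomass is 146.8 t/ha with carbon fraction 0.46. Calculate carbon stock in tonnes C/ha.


Formula: Carbon Stock = Biomass * Carbon Fraction
C = 146.8 t/ha * 0.46
C = 67.5 t C/ha

67.5


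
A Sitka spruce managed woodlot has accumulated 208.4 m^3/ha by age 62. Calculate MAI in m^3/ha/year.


Formula: MAI = Total Volume / Stand Age
MAI = 208.4 m^3/ha / 62 years
MAI = 3.36 m^3/ha/year

3.36


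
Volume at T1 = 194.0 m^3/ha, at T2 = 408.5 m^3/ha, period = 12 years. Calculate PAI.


Formula: PAI = (V_T2 - V_T1) / (T2 - T1)
Volume increment = 408.5 - 194.0 = 214.5 m^3/ha
PAI = 214.5 / 12 = 17.88 m^3/ha/year

17.88


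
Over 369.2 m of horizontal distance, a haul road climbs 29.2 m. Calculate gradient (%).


Formula: Gradient = rise / run * 100
Gradient = 29.2 / 369.2 * 100 = 7.9%

7.9


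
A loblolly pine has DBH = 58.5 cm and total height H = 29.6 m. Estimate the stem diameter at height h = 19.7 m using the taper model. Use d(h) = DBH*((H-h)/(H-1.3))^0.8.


Taper: d(h) = DBH * ((H - h) / (H - 1.3))^0.8
Numerator = H - h = 29.6 - 19.7 = 9.9 m
Denominator = H - 1.3 = 29.6 - 1.3 = 28.3 m
Ratio = 9.9 / 28.3 = 0.34982
d = 58.5 * 0.34982^0.8 = 25.2 cm

25.2


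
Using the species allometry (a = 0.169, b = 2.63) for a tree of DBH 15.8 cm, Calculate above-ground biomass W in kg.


Formula: W = a * DBH^b  (allometric power law)
DBH^b = 15.8^2.63 = 1420.588
W = 0.169 * 1420.588 = 240.1 kg

240.1


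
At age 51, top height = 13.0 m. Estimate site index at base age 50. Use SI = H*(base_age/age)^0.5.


Formula: SI = H_dom * (base_age / age)^0.5
Age ratio = 50 / 51 = 0.98039
sqrt(age_ratio) = 0.99015
SI = 13.0 * 0.99015 = 12.9 m

12.9


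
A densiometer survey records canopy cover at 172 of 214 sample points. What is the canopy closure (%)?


Formula: Canopy closure = covered points / total points * 100
Closure = 172 / 214 * 100
Closure = 0.8037 * 100 = 80.4%

80.4


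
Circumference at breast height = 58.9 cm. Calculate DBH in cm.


Formula: DBH = C / pi
DBH = 58.9 / pi
pi = 3.14159...
DBH = 18.7 cm

18.7


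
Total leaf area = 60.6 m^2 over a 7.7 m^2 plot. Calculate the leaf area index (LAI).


Formula: LAI = total leaf area / ground area  (dimensionless)
LAI = 60.6 m^2 / 7.7 m^2
LAI = 7.87

7.87


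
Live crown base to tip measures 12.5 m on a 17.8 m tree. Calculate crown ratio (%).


Formula: Crown Ratio = (Crown Length / Total Height) * 100
CR = (12.5 m / 17.8 m) * 100
CR = 0.7022 * 100 = 70.2%

70.2


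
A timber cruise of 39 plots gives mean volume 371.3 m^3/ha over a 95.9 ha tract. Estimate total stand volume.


Formula: Total Volume = Mean Volume per ha * Total Area
Total Volume = 371.3 m^3/ha * 95.9 ha
Total Volume = 35608 m^3

35608


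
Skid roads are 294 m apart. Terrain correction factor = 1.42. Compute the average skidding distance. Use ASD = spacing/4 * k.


Formula: ASD = (spacing / 4) * correction
Uncorrected distance = spacing / 4 = 294 / 4 = 73.5 m
ASD = 73.5 * 1.42 = 104 m

104


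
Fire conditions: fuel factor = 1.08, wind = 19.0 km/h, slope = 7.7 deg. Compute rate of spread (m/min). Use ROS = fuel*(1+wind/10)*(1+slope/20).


Formula: ROS = fuel * (1 + wind/10) * (1 + slope/20)
Wind factor = 1 + 19.0/10 = 2.9
Slope factor = 1 + 7.7/20 = 1.385
ROS = 1.08 * 2.9 * 1.385 = 4.34 m/min

4.34


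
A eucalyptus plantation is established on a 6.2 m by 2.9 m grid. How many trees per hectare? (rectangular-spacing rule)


Formula: TPH = 10000 m^2/ha / (spacing_x * spacing_y)
Area per tree = 6.2 m * 2.9 m = 17.98 m^2
TPH = 10000 / 17.98 = 556 trees/ha

556


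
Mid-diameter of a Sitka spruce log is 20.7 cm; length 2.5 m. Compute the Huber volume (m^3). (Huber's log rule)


Huber: V = Am * L,  Am = pi*(Dm/200)^2
Am = pi*(20.7/200)^2 = 0.033654 m^2
V = 0.033654*2.5 = 0.0841 m^3

0.0841


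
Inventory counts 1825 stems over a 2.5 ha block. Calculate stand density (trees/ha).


Formula: Stand Density = N_trees / Area_ha
Density = 1825 trees / 2.5 ha
Density = 730 trees/ha

730


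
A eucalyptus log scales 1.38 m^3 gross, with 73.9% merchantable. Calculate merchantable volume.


Formula: MV = V_total * (merchantable_pct / 100)
Merchantable fraction = 73.9% / 100 = 0.739
MV = 1.38 m^3 * 0.739 = 1.02 m^3

1.02


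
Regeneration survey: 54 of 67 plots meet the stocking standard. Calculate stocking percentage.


Formula: Stocking % = stocked plots / total plots * 100
Stocking = 54 / 67 * 100
Stocking = 0.806 * 100 = 80.6%

80.6


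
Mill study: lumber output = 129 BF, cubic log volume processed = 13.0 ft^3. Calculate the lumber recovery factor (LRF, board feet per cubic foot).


Formula: LRF = Lumber Output (BF) / Log Input (ft^3)
LRF = 129 BF / 13.0 ft^3
LRF = 9.92 BF/ft^3

9.92


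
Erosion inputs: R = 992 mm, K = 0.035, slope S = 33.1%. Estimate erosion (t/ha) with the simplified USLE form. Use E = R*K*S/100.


Formula: E = R * K * S / 100  (simplified USLE)
R * K = 992 * 0.035 = 34.72
E = 34.72 * 33.1 / 100 = 11.49 t/ha

11.49


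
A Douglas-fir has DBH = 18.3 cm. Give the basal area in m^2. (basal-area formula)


Formula: BA = pi * (DBH/2)^2 / 10000  (cm^2 to m^2)
Radius = DBH/2 = 18.3/2 = 9.15 cm
BA = pi * 9.15^2 / 10000
   = 263.022 cm^2 / 10000
   = 0.0263 m^2

0.0263


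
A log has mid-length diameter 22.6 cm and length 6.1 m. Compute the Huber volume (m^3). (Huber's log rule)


Huber: V = Am * L,  Am = pi*(Dm/200)^2
Am = pi*(22.6/200)^2 = 0.040115 m^2
V = 0.040115*6.1 = 0.2447 m^3

0.2447


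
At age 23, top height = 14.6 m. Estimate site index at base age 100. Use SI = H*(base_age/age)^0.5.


Formula: SI = H_dom * (base_age / age)^0.5
Age ratio = 100 / 23 = 4.34783
sqrt(age_ratio) = 2.08514
SI = 14.6 * 2.08514 = 30.4 m

30.4


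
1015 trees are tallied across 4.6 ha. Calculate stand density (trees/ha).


Formula: Stand Density = N_trees / Area_ha
Density = 1015 trees / 4.6 ha
Density = 221 trees/ha

221


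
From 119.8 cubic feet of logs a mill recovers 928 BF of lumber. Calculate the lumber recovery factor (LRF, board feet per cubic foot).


Formula: LRF = Lumber Output (BF) / Log Input (ft^3)
LRF = 928 BF / 119.8 ft^3
LRF = 7.75 BF/ft^3

7.75


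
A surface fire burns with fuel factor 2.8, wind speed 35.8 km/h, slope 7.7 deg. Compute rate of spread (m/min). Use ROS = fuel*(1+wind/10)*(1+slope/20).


Formula: ROS = fuel * (1 + wind/10) * (1 + slope/20)
Wind factor = 1 + 35.8/10 = 4.58
Slope factor = 1 + 7.7/20 = 1.385
ROS = 2.8 * 4.58 * 1.385 = 17.76 m/min

17.76


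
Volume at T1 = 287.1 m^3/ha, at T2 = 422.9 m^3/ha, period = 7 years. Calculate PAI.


Formula: PAI = (V_T2 - V_T1) / (T2 - T1)
Volume increment = 422.9 - 287.1 = 135.8 m^3/ha
PAI = 135.8 / 7 = 19.4 m^3/ha/year

19.4


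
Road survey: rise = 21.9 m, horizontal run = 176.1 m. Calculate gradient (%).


Formula: Gradient = rise / run * 100
Gradient = 21.9 / 176.1 * 100 = 12.4%

12.4


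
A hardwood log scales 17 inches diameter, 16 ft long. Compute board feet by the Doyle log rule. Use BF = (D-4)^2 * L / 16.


Doyle: BF = (D - 4)^2 * L / 16
Adjusted diameter = 17 - 4 = 13 in
(D-4)^2 = 13^2 = 169
BF = 169 * 16 / 16 = 169 BF

169


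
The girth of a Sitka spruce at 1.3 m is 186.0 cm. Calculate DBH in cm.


Formula: DBH = C / pi
DBH = 186.0 / pi
pi = 3.14159...
DBH = 59.2 cm

59.2


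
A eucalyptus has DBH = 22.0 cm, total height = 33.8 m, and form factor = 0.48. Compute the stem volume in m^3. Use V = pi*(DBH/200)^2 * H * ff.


Formula: V = pi * (DBH/200)^2 * H * ff
Radius = DBH/200 = 22.0/200 = 0.11 m
Radius^2 = 0.11^2 = 0.0121 m^2
V = pi * 0.0121 * 33.8 * 0.48
V = 0.617 m^3

0.617


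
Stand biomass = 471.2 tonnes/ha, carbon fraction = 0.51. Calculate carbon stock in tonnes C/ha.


Formula: Carbon Stock = Biomass * Carbon Fraction
C = 471.2 t/ha * 0.51
C = 240.3 t C/ha

240.3


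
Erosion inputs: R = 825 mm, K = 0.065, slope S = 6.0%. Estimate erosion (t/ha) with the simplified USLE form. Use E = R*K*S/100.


Formula: E = R * K * S / 100  (simplified USLE)
R * K = 825 * 0.065 = 53.625
E = 53.625 * 6.0 / 100 = 3.22 t/ha

3.22


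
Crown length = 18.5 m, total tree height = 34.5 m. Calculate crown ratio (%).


Formula: Crown Ratio = (Crown Length / Total Height) * 100
CR = (18.5 m / 34.5 m) * 100
CR = 0.5362 * 100 = 53.6%

53.6


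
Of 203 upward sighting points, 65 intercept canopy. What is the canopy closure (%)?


Formula: Canopy closure = covered points / total points * 100
Closure = 65 / 203 * 100
Closure = 0.3202 * 100 = 32.0%

32.0


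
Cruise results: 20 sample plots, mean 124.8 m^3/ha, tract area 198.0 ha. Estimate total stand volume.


Formula: Total Volume = Mean Volume per ha * Total Area
Total Volume = 124.8 m^3/ha * 198.0 ha
Total Volume = 24710 m^3

24710


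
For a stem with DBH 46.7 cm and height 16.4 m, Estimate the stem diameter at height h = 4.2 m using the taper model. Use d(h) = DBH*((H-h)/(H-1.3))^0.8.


Taper: d(h) = DBH * ((H - h) / (H - 1.3))^0.8
Numerator = H - h = 16.4 - 4.2 = 12.2 m
Denominator = H - 1.3 = 16.4 - 1.3 = 15.1 m
Ratio = 12.2 / 15.1 = 0.80795
d = 46.7 * 0.80795^0.8 = 39.4 cm

39.4


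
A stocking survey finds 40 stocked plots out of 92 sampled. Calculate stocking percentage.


Formula: Stocking % = stocked plots / total plots * 100
Stocking = 40 / 92 * 100
Stocking = 0.4348 * 100 = 43.5%

43.5


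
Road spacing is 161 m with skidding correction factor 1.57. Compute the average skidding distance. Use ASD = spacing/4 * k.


Formula: ASD = (spacing / 4) * correction
Uncorrected distance = spacing / 4 = 161 / 4 = 40.25 m
ASD = 40.25 * 1.57 = 63 m

63


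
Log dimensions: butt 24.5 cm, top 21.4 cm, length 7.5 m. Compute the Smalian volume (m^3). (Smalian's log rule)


Smalian: V = (A1 + A2)/2 * L,  A = pi*(D/200)^2
A1 = pi*(24.5/200)^2 = 0.047144 m^2
A2 = pi*(21.4/200)^2 = 0.035968 m^2
V = (0.047144+0.035968)/2*7.5 = 0.3117 m^3

0.3117


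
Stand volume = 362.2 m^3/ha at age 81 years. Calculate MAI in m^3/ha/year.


Formula: MAI = Total Volume / Stand Age
MAI = 362.2 m^3/ha / 81 years
MAI = 4.47 m^3/ha/year

4.47


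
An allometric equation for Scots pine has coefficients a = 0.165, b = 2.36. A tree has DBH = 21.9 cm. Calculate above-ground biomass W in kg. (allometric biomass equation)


Formula: W = a * DBH^b  (allometric power law)
DBH^b = 21.9^2.36 = 1456.9616
W = 0.165 * 1456.9616 = 240.4 kg

240.4


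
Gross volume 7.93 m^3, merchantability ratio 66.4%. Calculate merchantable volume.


Formula: MV = V_total * (merchantable_pct / 100)
Merchantable fraction = 66.4% / 100 = 0.664
MV = 7.93 m^3 * 0.664 = 5.266 m^3

5.266


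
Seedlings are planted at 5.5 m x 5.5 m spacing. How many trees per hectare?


Formula: TPH = 10000 m^2/ha / (spacing_x * spacing_y)
Area per tree = 5.5 m * 5.5 m = 30.25 m^2
TPH = 10000 / 30.25 = 331 trees/ha

331


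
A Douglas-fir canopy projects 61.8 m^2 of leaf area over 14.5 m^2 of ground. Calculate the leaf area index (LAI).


Formula: LAI = total leaf area / ground area  (dimensionless)
LAI = 61.8 m^2 / 14.5 m^2
LAI = 4.26

4.26


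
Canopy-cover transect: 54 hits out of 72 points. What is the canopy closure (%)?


Formula: Canopy closure = covered points / total points * 100
Closure = 54 / 72 * 100
Closure = 0.75 * 100 = 75.0%

75.0


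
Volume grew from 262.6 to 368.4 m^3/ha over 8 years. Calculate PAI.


Formula: PAI = (V_T2 - V_T1) / (T2 - T1)
Volume increment = 368.4 - 262.6 = 105.8 m^3/ha
PAI = 105.8 / 8 = 13.23 m^3/ha/year

13.23


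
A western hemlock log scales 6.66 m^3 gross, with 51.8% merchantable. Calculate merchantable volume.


Formula: MV = V_total * (merchantable_pct / 100)
Merchantable fraction = 51.8% / 100 = 0.518
MV = 6.66 m^3 * 0.518 = 3.45 m^3

3.45


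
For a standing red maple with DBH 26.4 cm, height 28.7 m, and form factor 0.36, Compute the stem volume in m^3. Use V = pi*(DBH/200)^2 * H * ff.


Formula: V = pi * (DBH/200)^2 * H * ff
Radius = DBH/200 = 26.4/200 = 0.132 m
Radius^2 = 0.132^2 = 0.017424 m^2
V = pi * 0.017424 * 28.7 * 0.36
V = 0.566 m^3

0.566


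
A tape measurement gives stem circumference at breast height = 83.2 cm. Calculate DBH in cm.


Formula: DBH = C / pi
DBH = 83.2 / pi
pi = 3.14159...
DBH = 26.5 cm

26.5


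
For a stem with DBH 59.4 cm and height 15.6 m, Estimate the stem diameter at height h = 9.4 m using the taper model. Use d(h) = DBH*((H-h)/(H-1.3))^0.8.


Taper: d(h) = DBH * ((H - h) / (H - 1.3))^0.8
Numerator = H - h = 15.6 - 9.4 = 6.2 m
Denominator = H - 1.3 = 15.6 - 1.3 = 14.3 m
Ratio = 6.2 / 14.3 = 0.43357
d = 59.4 * 0.43357^0.8 = 30.4 cm

30.4


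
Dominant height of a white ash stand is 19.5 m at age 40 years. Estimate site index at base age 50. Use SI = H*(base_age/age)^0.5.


Formula: SI = H_dom * (base_age / age)^0.5
Age ratio = 50 / 40 = 1.25
sqrt(age_ratio) = 1.11803
SI = 19.5 * 1.11803 = 21.8 m

21.8


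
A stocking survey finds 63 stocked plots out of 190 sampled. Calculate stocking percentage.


Formula: Stocking % = stocked plots / total plots * 100
Stocking = 63 / 190 * 100
Stocking = 0.3316 * 100 = 33.2%

33.2


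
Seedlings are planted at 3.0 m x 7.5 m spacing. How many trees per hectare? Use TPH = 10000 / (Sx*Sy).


Formula: TPH = 10000 m^2/ha / (spacing_x * spacing_y)
Area per tree = 3.0 m * 7.5 m = 22.5 m^2
TPH = 10000 / 22.5 = 444 trees/ha

444


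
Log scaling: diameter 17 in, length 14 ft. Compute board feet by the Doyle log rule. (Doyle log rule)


Doyle: BF = (D - 4)^2 * L / 16
Adjusted diameter = 17 - 4 = 13 in
(D-4)^2 = 13^2 = 169
BF = 169 * 14 / 16 = 148 BF

148


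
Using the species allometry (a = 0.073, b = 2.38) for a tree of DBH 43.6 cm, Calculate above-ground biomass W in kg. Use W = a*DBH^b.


Formula: W = a * DBH^b  (allometric power law)
DBH^b = 43.6^2.38 = 7979.5398
W = 0.073 * 7979.5398 = 582.5 kg

582.5


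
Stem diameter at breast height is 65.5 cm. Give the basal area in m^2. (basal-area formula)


Formula: BA = pi * (DBH/2)^2 / 10000  (cm^2 to m^2)
Radius = DBH/2 = 65.5/2 = 32.75 cm
BA = pi * 32.75^2 / 10000
   = 3369.5545 cm^2 / 10000
   = 0.337 m^2

0.337


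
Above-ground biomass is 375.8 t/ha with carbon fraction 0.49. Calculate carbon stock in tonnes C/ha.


Formula: Carbon Stock = Biomass * Carbon Fraction
C = 375.8 t/ha * 0.49
C = 184.1 t C/ha

184.1


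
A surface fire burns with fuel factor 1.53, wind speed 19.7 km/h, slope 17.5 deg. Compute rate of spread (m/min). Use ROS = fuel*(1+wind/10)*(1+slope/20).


Formula: ROS = fuel * (1 + wind/10) * (1 + slope/20)
Wind factor = 1 + 19.7/10 = 2.97
Slope factor = 1 + 17.5/20 = 1.875
ROS = 1.53 * 2.97 * 1.875 = 8.52 m/min

8.52


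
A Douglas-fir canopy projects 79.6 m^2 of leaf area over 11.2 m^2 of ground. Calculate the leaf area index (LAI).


Formula: LAI = total leaf area / ground area  (dimensionless)
LAI = 79.6 m^2 / 11.2 m^2
LAI = 7.11

7.11


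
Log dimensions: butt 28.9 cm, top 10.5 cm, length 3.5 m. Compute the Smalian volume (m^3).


Smalian: V = (A1 + A2)/2 * L,  A = pi*(D/200)^2
A1 = pi*(28.9/200)^2 = 0.065597 m^2
A2 = pi*(10.5/200)^2 = 0.008659 m^2
V = (0.065597+0.008659)/2*3.5 = 0.1299 m^3

0.1299


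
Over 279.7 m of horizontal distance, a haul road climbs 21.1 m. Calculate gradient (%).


Formula: Gradient = rise / run * 100
Gradient = 21.1 / 279.7 * 100 = 7.5%

7.5


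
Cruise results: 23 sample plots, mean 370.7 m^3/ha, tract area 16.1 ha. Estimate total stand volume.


Formula: Total Volume = Mean Volume per ha * Total Area
Total Volume = 370.7 m^3/ha * 16.1 ha
Total Volume = 5968 m^3

5968


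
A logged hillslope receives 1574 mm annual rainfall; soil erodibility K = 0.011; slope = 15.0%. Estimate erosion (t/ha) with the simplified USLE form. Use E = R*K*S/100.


Formula: E = R * K * S / 100  (simplified USLE)
R * K = 1574 * 0.011 = 17.314
E = 17.314 * 15.0 / 100 = 2.6 t/ha

2.6


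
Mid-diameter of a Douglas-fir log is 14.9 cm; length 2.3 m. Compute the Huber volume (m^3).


Huber: V = Am * L,  Am = pi*(Dm/200)^2
Am = pi*(14.9/200)^2 = 0.017437 m^2
V = 0.017437*2.3 = 0.0401 m^3

0.0401


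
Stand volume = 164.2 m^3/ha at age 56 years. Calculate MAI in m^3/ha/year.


Formula: MAI = Total Volume / Stand Age
MAI = 164.2 m^3/ha / 56 years
MAI = 2.93 m^3/ha/year

2.93


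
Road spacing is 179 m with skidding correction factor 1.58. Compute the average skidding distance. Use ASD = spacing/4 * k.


Formula: ASD = (spacing / 4) * correction
Uncorrected distance = spacing / 4 = 179 / 4 = 44.75 m
ASD = 44.75 * 1.58 = 71 m

71


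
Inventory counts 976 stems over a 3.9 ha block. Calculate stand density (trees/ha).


Formula: Stand Density = N_trees / Area_ha
Density = 976 trees / 3.9 ha
Density = 250 trees/ha

250


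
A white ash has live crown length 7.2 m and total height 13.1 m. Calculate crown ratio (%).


Formula: Crown Ratio = (Crown Length / Total Height) * 100
CR = (7.2 m / 13.1 m) * 100
CR = 0.5496 * 100 = 55.0%

55.0


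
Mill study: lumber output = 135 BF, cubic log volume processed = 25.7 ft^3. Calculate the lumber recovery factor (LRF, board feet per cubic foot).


Formula: LRF = Lumber Output (BF) / Log Input (ft^3)
LRF = 135 BF / 25.7 ft^3
LRF = 5.25 BF/ft^3

5.25


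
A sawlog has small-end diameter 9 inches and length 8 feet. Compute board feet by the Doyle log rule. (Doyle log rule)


Doyle: BF = (D - 4)^2 * L / 16
Adjusted diameter = 9 - 4 = 5 in
(D-4)^2 = 5^2 = 25
BF = 25 * 8 / 16 = 13 BF

13


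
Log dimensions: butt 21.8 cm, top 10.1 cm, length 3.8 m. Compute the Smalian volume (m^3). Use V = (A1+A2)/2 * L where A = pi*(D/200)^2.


Smalian: V = (A1 + A2)/2 * L,  A = pi*(D/200)^2
A1 = pi*(21.8/200)^2 = 0.037325 m^2
A2 = pi*(10.1/200)^2 = 0.008012 m^2
V = (0.037325+0.008012)/2*3.8 = 0.0861 m^3

0.0861


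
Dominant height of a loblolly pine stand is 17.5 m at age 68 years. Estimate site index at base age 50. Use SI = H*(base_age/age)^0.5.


Formula: SI = H_dom * (base_age / age)^0.5
Age ratio = 50 / 68 = 0.73529
sqrt(age_ratio) = 0.85749
SI = 17.5 * 0.85749 = 15.0 m

15.0


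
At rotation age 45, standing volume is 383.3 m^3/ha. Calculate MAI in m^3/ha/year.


Formula: MAI = Total Volume / Stand Age
MAI = 383.3 m^3/ha / 45 years
MAI = 8.52 m^3/ha/year

8.52


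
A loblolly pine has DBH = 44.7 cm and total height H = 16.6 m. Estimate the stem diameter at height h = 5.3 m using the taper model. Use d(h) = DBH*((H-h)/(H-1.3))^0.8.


Taper: d(h) = DBH * ((H - h) / (H - 1.3))^0.8
Numerator = H - h = 16.6 - 5.3 = 11.3 m
Denominator = H - 1.3 = 16.6 - 1.3 = 15.3 m
Ratio = 11.3 / 15.3 = 0.73856
d = 44.7 * 0.73856^0.8 = 35.1 cm

35.1


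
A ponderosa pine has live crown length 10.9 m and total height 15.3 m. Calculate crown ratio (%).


Formula: Crown Ratio = (Crown Length / Total Height) * 100
CR = (10.9 m / 15.3 m) * 100
CR = 0.7124 * 100 = 71.2%

71.2


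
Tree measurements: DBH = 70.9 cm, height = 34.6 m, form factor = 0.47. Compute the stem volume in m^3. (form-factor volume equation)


Formula: V = pi * (DBH/200)^2 * H * ff
Radius = DBH/200 = 70.9/200 = 0.3545 m
Radius^2 = 0.3545^2 = 0.12567025 m^2
V = pi * 0.12567025 * 34.6 * 0.47
V = 6.42 m^3

6.42


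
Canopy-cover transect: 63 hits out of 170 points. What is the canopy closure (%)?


Formula: Canopy closure = covered points / total points * 100
Closure = 63 / 170 * 100
Closure = 0.3706 * 100 = 37.1%

37.1


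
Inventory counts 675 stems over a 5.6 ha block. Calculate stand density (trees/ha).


Formula: Stand Density = N_trees / Area_ha
Density = 675 trees / 5.6 ha
Density = 121 trees/ha

121


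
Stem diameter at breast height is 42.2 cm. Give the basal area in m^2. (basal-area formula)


Formula: BA = pi * (DBH/2)^2 / 10000  (cm^2 to m^2)
Radius = DBH/2 = 42.2/2 = 21.1 cm
BA = pi * 21.1^2 / 10000
   = 1398.6685 cm^2 / 10000
   = 0.1399 m^2

0.1399


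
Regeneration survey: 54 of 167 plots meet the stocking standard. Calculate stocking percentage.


Formula: Stocking % = stocked plots / total plots * 100
Stocking = 54 / 167 * 100
Stocking = 0.3234 * 100 = 32.3%

32.3


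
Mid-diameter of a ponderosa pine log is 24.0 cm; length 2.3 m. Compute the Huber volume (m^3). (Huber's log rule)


Huber: V = Am * L,  Am = pi*(Dm/200)^2
Am = pi*(24.0/200)^2 = 0.045239 m^2
V = 0.045239*2.3 = 0.104 m^3

0.104


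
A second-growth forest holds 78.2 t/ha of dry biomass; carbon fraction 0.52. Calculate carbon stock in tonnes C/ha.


Formula: Carbon Stock = Biomass * Carbon Fraction
C = 78.2 t/ha * 0.52
C = 40.7 t C/ha

40.7


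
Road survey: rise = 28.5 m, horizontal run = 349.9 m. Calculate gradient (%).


Formula: Gradient = rise / run * 100
Gradient = 28.5 / 349.9 * 100 = 8.1%

8.1


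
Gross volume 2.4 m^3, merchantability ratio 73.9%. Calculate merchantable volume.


Formula: MV = V_total * (merchantable_pct / 100)
Merchantable fraction = 73.9% / 100 = 0.739
MV = 2.4 m^3 * 0.739 = 1.774 m^3

1.774


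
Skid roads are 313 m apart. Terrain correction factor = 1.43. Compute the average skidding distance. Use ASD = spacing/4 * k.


Formula: ASD = (spacing / 4) * correction
Uncorrected distance = spacing / 4 = 313 / 4 = 78.25 m
ASD = 78.25 * 1.43 = 112 m

112


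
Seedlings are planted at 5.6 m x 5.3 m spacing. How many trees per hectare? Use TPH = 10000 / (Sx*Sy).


Formula: TPH = 10000 m^2/ha / (spacing_x * spacing_y)
Area per tree = 5.6 m * 5.3 m = 29.68 m^2
TPH = 10000 / 29.68 = 337 trees/ha

337


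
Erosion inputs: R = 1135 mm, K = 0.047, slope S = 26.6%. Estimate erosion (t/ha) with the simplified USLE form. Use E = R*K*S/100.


Formula: E = R * K * S / 100  (simplified USLE)
R * K = 1135 * 0.047 = 53.345
E = 53.345 * 26.6 / 100 = 14.19 t/ha

14.19


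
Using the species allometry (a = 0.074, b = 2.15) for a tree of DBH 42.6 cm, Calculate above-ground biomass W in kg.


Formula: W = a * DBH^b  (allometric power law)
DBH^b = 42.6^2.15 = 3185.889
W = 0.074 * 3185.889 = 235.8 kg

235.8


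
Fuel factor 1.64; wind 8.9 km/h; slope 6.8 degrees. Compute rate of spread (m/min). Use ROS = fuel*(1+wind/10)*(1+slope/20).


Formula: ROS = fuel * (1 + wind/10) * (1 + slope/20)
Wind factor = 1 + 8.9/10 = 1.89
Slope factor = 1 + 6.8/20 = 1.34
ROS = 1.64 * 1.89 * 1.34 = 4.15 m/min

4.15


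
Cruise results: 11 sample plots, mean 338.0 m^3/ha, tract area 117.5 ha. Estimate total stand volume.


Formula: Total Volume = Mean Volume per ha * Total Area
Total Volume = 338.0 m^3/ha * 117.5 ha
Total Volume = 39715 m^3

39715


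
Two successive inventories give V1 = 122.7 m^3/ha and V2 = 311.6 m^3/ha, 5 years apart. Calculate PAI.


Formula: PAI = (V_T2 - V_T1) / (T2 - T1)
Volume increment = 311.6 - 122.7 = 188.9 m^3/ha
PAI = 188.9 / 5 = 37.78 m^3/ha/year

37.78


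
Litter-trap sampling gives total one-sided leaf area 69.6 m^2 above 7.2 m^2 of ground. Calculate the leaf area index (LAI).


Formula: LAI = total leaf area / ground area  (dimensionless)
LAI = 69.6 m^2 / 7.2 m^2
LAI = 9.67

9.67


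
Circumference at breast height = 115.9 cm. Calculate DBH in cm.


Formula: DBH = C / pi
DBH = 115.9 / pi
pi = 3.14159...
DBH = 36.9 cm

36.9


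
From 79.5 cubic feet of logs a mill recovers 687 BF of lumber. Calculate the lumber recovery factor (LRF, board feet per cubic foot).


Formula: LRF = Lumber Output (BF) / Log Input (ft^3)
LRF = 687 BF / 79.5 ft^3
LRF = 8.64 BF/ft^3

8.64


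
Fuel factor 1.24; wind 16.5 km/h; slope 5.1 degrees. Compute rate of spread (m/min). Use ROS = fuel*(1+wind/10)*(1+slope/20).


Formula: ROS = fuel * (1 + wind/10) * (1 + slope/20)
Wind factor = 1 + 16.5/10 = 2.65
Slope factor = 1 + 5.1/20 = 1.255
ROS = 1.24 * 2.65 * 1.255 = 4.12 m/min

4.12


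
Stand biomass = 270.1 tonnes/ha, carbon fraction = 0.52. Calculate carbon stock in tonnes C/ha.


Formula: Carbon Stock = Biomass * Carbon Fraction
C = 270.1 t/ha * 0.52
C = 140.5 t C/ha

140.5


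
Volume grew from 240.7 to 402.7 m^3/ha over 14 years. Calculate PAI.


Formula: PAI = (V_T2 - V_T1) / (T2 - T1)
Volume increment = 402.7 - 240.7 = 162.0 m^3/ha
PAI = 162.0 / 14 = 11.57 m^3/ha/year

11.57


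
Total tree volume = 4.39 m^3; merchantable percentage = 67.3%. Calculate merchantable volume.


Formula: MV = V_total * (merchantable_pct / 100)
Merchantable fraction = 67.3% / 100 = 0.673
MV = 4.39 m^3 * 0.673 = 2.954 m^3

2.954


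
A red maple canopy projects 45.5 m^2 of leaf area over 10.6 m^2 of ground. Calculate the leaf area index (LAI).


Formula: LAI = total leaf area / ground area  (dimensionless)
LAI = 45.5 m^2 / 10.6 m^2
LAI = 4.29

4.29


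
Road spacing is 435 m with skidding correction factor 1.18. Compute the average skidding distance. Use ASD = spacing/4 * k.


Formula: ASD = (spacing / 4) * correction
Uncorrected distance = spacing / 4 = 435 / 4 = 108.75 m
ASD = 108.75 * 1.18 = 128 m

128


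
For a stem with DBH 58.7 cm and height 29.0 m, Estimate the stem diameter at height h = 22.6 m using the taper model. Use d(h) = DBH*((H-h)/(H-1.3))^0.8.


Taper: d(h) = DBH * ((H - h) / (H - 1.3))^0.8
Numerator = H - h = 29.0 - 22.6 = 6.4 m
Denominator = H - 1.3 = 29.0 - 1.3 = 27.7 m
Ratio = 6.4 / 27.7 = 0.23105
d = 58.7 * 0.23105^0.8 = 18.2 cm

18.2
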